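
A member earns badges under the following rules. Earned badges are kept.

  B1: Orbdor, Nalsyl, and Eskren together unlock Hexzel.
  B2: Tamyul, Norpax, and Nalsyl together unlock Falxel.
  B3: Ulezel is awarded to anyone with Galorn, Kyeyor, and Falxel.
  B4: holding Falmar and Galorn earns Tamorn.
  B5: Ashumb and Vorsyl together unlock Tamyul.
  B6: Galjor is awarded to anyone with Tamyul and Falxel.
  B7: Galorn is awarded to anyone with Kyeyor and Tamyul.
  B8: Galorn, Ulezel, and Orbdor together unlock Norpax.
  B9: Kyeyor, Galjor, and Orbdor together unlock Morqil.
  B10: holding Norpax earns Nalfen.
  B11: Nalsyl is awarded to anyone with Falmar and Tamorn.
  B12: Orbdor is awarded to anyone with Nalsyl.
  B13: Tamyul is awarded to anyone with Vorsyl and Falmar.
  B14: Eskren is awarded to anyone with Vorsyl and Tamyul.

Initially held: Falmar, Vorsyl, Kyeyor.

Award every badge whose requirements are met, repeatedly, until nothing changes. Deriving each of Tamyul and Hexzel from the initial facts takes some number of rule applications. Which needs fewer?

Tamyul

Tamyul: With Vorsyl and Falmar, Tamyul is earned (B13). [1 rule application]
Hexzel: With Vorsyl and Falmar, Tamyul is earned (B13). With Kyeyor and Tamyul, Galorn is earned (B7). With Vorsyl and Tamyul, Eskren is earned (B14). With Falmar and Galorn, Tamorn is earned (B4). With Falmar and Tamorn, Nalsyl is earned (B11). With Nalsyl, Orbdor is earned (B12). With Orbdor, Nalsyl, and Eskren, Hexzel is earned (B1). [7 rule applications]
Tamyul needs fewer.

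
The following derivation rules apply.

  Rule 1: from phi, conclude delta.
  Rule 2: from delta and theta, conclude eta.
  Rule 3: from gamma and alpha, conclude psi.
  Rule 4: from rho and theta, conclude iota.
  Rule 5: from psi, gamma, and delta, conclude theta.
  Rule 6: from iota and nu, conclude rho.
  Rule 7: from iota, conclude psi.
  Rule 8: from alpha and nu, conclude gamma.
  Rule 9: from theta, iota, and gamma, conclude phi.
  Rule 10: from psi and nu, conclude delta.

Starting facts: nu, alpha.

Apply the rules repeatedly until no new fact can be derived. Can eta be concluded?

Yes

From alpha and nu, Rule 8 gives gamma.
gamma and alpha hold, so psi follows (Rule 3).
From psi and nu, Rule 10 gives delta.
From psi, gamma, and delta, Rule 5 gives theta.
From delta and theta, Rule 2 gives eta.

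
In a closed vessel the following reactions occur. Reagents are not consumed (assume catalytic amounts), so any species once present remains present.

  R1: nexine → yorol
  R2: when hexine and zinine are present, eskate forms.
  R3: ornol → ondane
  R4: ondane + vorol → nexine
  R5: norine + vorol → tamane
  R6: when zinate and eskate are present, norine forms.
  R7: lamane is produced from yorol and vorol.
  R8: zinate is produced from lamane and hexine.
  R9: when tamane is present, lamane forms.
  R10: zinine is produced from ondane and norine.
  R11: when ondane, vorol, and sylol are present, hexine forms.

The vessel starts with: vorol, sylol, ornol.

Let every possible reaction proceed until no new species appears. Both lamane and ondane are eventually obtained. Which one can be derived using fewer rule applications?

ondane

ondane: ornol present → ondane forms (R3). [1 rule application]
lamane: ornol present → ondane forms (R3). ondane and vorol present → nexine forms (R4). nexine present → yorol forms (R1). yorol and vorol present → lamane forms (R7). [4 rule applications]
ondane needs fewer.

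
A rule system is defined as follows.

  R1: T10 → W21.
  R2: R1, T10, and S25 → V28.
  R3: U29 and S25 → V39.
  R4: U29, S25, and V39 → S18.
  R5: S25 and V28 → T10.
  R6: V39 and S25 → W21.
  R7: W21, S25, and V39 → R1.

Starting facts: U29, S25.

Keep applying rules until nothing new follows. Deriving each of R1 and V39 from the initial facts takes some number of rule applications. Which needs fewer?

V39: U29 and S25 hold, so V39 follows (R3). [1 rule application]
R1: U29 and S25 hold, so V39 follows (R3). From V39 and S25, R6 gives W21. W21, S25, and V39 hold, so R1 follows (R7). [3 rule applications]
V39 needs fewer.

V39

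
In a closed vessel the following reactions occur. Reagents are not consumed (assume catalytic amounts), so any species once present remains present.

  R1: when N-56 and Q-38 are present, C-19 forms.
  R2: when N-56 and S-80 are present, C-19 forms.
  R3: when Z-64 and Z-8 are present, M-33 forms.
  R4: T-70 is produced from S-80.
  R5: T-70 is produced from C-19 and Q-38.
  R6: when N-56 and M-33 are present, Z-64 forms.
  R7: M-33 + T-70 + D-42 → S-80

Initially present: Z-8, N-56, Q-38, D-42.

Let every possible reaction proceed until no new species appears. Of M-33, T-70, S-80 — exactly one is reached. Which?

N-56 and Q-38 present → C-19 forms (R1).
C-19 and Q-38 present → T-70 forms (R5).
M-33 would need Z-64 and Z-8 (R3), but Z-64 never forms. S-80 would need M-33, T-70, and D-42 (R7), but M-33 never forms.

T-70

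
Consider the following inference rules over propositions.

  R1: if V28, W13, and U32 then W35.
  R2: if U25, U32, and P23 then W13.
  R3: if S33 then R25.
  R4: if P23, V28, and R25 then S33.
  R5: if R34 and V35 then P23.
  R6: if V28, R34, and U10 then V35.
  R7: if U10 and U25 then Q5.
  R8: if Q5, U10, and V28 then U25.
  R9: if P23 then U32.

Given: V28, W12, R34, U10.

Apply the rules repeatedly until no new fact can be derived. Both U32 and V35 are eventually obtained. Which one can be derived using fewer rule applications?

V35: V28, R34, and U10 hold, so V35 follows (R6). [1 rule application]
U32: V28, R34, and U10 hold, so V35 follows (R6). R34 and V35 hold, so P23 follows (R5). From P23, R9 gives U32. [3 rule applications]
V35 needs fewer.

V35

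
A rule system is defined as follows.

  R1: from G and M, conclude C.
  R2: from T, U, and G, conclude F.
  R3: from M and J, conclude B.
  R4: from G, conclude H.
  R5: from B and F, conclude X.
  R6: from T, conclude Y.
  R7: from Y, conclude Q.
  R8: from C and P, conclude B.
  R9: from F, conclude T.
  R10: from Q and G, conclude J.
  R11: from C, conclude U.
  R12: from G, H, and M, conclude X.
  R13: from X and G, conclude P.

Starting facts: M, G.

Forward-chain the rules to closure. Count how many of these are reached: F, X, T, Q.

G holds, so H follows (R4).
From G, H, and M, R12 gives X.
F would need T, U, and G (R2), but T is never established.
X: reached.
T would need F (R9), but F is never established.
Q would need Y (R7), but Y is never established.
Reached: X — 1 of the 4.

1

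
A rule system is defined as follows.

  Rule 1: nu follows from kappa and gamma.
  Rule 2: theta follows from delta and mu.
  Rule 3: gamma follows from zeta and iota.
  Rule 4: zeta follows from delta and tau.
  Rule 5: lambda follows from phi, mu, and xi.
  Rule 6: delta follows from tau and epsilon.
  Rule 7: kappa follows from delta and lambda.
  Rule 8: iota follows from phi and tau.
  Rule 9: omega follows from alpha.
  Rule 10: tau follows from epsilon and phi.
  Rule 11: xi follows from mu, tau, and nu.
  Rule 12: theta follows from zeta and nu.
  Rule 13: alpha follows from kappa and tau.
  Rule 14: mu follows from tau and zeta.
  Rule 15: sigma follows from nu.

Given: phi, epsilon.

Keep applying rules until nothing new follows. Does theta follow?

epsilon and phi hold, so tau follows (Rule 10).
tau and epsilon hold, so delta follows (Rule 6).
From delta and tau, Rule 4 gives zeta.
tau and zeta hold, so mu follows (Rule 14).
delta and mu hold, so theta follows (Rule 2).

Yes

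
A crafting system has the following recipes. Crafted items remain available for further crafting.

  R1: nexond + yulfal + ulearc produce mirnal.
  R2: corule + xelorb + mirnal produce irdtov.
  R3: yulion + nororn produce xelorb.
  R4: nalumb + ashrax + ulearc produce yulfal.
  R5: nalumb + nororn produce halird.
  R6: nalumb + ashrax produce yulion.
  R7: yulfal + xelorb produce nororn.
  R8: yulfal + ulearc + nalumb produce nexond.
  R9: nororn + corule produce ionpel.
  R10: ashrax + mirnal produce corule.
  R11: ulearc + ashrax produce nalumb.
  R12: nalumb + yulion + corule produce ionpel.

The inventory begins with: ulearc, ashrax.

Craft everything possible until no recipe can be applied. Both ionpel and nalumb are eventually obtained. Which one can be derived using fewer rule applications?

nalumb: ulearc + ashrax → nalumb (R11). [1 rule application]
ionpel: ulearc + ashrax → nalumb (R11). nalumb + ashrax + ulearc → yulfal (R4). Using R6, nalumb and ashrax make yulion. Using R8, yulfal, ulearc, and nalumb make nexond. Using R1, nexond, yulfal, and ulearc make mirnal. Using R10, ashrax and mirnal make corule. nalumb + yulion + corule → ionpel (R12). [7 rule applications]
nalumb needs fewer.

nalumb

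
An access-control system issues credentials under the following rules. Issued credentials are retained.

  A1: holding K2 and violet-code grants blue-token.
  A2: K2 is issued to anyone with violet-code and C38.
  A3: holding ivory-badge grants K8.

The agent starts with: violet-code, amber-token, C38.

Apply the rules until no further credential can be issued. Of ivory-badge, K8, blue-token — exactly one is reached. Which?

blue-token

Holding violet-code and C38 grants K2 (A2).
Holding K2 and violet-code grants blue-token (A1).
K8 would need ivory-badge (A3), but ivory-badge is never granted. No rule produces ivory-badge, and it is not given.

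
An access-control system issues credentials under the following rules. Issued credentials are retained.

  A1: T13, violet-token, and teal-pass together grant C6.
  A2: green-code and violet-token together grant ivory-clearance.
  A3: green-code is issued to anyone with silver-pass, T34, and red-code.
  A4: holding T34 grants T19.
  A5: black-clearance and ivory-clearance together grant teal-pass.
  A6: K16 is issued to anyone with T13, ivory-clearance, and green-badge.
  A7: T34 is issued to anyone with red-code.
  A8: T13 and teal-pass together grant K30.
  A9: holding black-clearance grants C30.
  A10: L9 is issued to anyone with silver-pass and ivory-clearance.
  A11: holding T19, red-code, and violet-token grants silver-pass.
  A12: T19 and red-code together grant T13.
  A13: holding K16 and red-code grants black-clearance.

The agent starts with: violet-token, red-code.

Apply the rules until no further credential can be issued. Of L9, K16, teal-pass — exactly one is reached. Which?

L9

Holding red-code grants T34 (A7).
Holding T34 grants T19 (A4).
Holding T19, red-code, and violet-token grants silver-pass (A11).
Holding silver-pass, T34, and red-code grants green-code (A3).
Holding green-code and violet-token grants ivory-clearance (A2).
Holding silver-pass and ivory-clearance grants L9 (A10).
K16 would need T13, ivory-clearance, and green-badge (A6), but green-badge is never granted. teal-pass would need black-clearance and ivory-clearance (A5), but black-clearance is never granted.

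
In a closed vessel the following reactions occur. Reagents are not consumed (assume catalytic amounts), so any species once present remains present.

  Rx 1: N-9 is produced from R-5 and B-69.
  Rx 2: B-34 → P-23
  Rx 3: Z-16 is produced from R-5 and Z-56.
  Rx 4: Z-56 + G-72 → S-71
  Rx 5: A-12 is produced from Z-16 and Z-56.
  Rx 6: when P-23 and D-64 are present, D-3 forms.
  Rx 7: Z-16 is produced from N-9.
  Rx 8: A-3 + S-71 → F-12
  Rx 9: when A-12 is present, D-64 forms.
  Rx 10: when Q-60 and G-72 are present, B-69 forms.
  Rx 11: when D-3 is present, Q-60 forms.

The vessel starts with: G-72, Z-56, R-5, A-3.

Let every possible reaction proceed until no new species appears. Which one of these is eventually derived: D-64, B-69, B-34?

D-64

R-5 and Z-56 present → Z-16 forms (Rx 3).
Z-16 and Z-56 present → A-12 forms (Rx 5).
A-12 present → D-64 forms (Rx 9).
No rule produces B-34, and it is not given. B-69 would need Q-60 and G-72 (Rx 10), but Q-60 never forms.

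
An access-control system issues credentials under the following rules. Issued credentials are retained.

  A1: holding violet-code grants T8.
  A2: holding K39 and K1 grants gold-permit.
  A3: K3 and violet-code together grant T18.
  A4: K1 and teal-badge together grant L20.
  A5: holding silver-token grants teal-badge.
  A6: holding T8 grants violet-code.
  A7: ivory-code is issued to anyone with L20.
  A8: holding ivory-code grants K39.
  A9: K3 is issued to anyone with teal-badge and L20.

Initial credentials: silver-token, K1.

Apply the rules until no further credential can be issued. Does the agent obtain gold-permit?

Yes

Holding silver-token grants teal-badge (A5).
Holding K1 and teal-badge grants L20 (A4).
Holding L20 grants ivory-code (A7).
Holding ivory-code grants K39 (A8).
Holding K39 and K1 grants gold-permit (A2).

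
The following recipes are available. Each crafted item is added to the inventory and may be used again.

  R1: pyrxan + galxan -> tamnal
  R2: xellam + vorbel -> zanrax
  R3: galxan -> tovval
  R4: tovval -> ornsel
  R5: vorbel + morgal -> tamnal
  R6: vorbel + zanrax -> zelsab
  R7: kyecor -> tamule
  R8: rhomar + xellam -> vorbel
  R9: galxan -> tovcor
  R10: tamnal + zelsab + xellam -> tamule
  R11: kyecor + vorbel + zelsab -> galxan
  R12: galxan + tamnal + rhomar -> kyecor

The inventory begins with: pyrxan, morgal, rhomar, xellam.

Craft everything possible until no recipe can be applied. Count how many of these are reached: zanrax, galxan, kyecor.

1

rhomar + xellam -> vorbel (R8).
Using R2, xellam and vorbel make zanrax.
zanrax: reached.
galxan would need kyecor, vorbel, and zelsab (R11), but kyecor is never obtained.
kyecor would need galxan, tamnal, and rhomar (R12), but galxan is never obtained.
Reached: zanrax — 1 of the 3.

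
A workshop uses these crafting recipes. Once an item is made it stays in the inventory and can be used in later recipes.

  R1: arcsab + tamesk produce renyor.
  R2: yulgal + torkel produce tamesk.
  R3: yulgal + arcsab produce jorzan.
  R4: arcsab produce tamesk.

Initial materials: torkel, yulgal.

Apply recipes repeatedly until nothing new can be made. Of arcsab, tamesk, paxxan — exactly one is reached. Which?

yulgal + torkel → tamesk (R2).
No rule produces paxxan, and it is not given. No rule produces arcsab, and it is not given.

tamesk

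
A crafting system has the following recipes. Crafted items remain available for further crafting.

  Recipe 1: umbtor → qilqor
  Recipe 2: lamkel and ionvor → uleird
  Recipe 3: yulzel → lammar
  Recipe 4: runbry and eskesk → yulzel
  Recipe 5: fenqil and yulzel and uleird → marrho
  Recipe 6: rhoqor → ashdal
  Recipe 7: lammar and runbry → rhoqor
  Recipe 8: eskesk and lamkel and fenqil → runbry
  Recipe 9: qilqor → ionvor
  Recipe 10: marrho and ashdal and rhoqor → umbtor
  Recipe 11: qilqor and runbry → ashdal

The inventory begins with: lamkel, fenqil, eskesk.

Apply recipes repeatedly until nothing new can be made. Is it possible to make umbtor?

No

umbtor would need marrho, ashdal, and rhoqor (Recipe 10), but marrho is never obtained.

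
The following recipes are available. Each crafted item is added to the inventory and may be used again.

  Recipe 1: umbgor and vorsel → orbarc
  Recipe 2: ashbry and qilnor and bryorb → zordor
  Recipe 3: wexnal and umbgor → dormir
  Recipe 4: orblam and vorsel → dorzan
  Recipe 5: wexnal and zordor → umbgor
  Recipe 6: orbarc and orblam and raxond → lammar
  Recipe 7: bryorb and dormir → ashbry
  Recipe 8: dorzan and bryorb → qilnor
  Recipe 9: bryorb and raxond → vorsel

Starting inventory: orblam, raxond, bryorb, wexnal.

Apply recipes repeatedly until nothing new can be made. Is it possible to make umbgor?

umbgor would need wexnal and zordor (Recipe 5), but zordor is never obtained.

No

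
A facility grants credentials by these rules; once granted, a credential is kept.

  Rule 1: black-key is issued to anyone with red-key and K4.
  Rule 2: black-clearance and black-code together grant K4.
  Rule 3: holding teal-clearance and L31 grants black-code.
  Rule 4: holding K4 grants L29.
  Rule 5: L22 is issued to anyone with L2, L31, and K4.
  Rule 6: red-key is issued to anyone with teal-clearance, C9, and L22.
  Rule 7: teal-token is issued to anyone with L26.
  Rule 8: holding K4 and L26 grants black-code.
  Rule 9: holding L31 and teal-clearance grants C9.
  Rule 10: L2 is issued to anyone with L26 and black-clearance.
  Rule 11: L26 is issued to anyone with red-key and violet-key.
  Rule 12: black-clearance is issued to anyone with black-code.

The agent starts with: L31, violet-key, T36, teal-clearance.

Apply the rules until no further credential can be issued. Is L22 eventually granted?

No

L22 would need L2, L31, and K4 (Rule 5), but L2 is never granted.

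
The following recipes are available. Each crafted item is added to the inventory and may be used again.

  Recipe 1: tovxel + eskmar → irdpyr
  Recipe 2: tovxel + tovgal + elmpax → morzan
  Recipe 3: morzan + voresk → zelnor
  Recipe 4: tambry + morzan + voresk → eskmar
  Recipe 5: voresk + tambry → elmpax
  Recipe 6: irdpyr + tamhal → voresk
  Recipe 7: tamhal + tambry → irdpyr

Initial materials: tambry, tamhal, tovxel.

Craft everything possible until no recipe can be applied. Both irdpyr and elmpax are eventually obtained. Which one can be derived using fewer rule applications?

irdpyr: Using Recipe 7, tamhal and tambry make irdpyr. [1 rule application]
elmpax: tamhal + tambry → irdpyr (Recipe 7). irdpyr + tamhal → voresk (Recipe 6). Using Recipe 5, voresk and tambry make elmpax. [3 rule applications]
irdpyr needs fewer.

irdpyr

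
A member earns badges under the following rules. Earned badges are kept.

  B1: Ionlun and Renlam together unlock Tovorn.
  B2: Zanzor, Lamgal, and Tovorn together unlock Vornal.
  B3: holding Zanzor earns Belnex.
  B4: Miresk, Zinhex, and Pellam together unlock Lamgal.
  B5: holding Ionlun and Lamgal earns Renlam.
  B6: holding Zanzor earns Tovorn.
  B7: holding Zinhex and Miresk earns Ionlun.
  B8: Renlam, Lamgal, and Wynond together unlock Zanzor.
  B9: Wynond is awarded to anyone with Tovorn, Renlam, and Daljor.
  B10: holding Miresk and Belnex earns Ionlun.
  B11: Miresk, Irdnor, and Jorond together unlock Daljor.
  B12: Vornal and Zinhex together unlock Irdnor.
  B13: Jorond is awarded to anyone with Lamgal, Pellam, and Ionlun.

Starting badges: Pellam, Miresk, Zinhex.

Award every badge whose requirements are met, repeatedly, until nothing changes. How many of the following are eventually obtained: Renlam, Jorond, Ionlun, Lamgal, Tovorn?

5

With Miresk, Zinhex, and Pellam, Lamgal is earned (B4).
With Zinhex and Miresk, Ionlun is earned (B7).
With Lamgal, Pellam, and Ionlun, Jorond is earned (B13).
With Ionlun and Lamgal, Renlam is earned (B5).
With Ionlun and Renlam, Tovorn is earned (B1).
Renlam: reached.
Jorond: reached.
Ionlun: reached.
Lamgal: reached.
Tovorn: reached.
All 5 are reached.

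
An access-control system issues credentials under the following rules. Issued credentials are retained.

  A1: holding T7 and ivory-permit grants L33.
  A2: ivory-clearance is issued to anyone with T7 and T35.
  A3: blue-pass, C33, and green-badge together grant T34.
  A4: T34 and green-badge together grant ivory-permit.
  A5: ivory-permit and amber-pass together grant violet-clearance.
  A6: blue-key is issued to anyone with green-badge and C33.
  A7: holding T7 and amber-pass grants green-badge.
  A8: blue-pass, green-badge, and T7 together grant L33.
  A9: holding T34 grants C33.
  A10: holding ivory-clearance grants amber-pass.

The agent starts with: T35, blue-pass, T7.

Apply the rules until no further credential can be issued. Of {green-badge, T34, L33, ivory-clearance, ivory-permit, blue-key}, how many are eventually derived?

Holding T7 and T35 grants ivory-clearance (A2).
Holding ivory-clearance grants amber-pass (A10).
Holding T7 and amber-pass grants green-badge (A7).
Holding blue-pass, green-badge, and T7 grants L33 (A8).
green-badge: reached.
T34 would need blue-pass, C33, and green-badge (A3), but C33 is never granted.
L33: reached.
ivory-clearance: reached.
ivory-permit would need T34 and green-badge (A4), but T34 is never granted.
blue-key would need green-badge and C33 (A6), but C33 is never granted.
Reached: green-badge, L33, and ivory-clearance — 3 of the 6.

3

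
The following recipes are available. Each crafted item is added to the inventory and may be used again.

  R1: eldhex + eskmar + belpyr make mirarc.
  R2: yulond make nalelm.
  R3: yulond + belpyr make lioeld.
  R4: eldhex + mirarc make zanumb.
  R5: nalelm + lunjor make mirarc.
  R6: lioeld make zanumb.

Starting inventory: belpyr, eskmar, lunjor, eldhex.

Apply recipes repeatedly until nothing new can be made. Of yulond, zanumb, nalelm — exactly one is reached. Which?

zanumb

eldhex + eskmar + belpyr → mirarc (R1).
Using R4, eldhex and mirarc make zanumb.
No rule produces yulond, and it is not given. nalelm would need yulond (R2), but yulond is never obtained.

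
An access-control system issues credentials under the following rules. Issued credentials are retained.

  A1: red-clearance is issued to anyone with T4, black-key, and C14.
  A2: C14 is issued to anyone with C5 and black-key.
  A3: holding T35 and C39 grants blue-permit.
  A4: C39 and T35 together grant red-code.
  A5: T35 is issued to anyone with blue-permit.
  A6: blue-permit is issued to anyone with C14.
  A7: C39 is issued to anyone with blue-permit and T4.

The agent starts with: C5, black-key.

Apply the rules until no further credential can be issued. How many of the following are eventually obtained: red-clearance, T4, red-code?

red-clearance would need T4, black-key, and C14 (A1), but T4 is never granted.
No rule produces T4, and it is not given.
red-code would need C39 and T35 (A4), but C39 is never granted.
None of the 3 are reached.

0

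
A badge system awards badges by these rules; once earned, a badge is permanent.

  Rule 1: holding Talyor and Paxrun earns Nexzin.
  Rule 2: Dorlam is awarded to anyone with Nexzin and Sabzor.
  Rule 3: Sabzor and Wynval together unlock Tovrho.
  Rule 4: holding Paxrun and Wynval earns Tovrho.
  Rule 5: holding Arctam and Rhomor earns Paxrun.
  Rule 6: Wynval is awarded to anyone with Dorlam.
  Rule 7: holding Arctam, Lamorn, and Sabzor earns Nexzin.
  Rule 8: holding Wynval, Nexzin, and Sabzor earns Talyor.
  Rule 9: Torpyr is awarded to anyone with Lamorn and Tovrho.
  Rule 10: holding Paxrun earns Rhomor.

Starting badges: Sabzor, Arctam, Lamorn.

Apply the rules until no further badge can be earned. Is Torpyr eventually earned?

Yes

With Arctam, Lamorn, and Sabzor, Nexzin is earned (Rule 7).
With Nexzin and Sabzor, Dorlam is earned (Rule 2).
With Dorlam, Wynval is earned (Rule 6).
With Sabzor and Wynval, Tovrho is earned (Rule 3).
With Lamorn and Tovrho, Torpyr is earned (Rule 9).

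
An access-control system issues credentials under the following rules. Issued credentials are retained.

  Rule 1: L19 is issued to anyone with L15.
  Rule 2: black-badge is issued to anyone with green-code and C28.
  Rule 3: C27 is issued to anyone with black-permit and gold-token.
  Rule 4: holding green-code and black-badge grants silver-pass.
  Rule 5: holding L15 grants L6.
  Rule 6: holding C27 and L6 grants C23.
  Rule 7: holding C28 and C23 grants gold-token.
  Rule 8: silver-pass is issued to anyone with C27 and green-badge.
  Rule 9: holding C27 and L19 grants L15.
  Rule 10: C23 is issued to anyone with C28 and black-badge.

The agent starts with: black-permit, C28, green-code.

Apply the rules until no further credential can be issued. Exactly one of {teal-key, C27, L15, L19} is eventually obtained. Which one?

C27

Holding green-code and C28 grants black-badge (Rule 2).
Holding C28 and black-badge grants C23 (Rule 10).
Holding C28 and C23 grants gold-token (Rule 7).
Holding black-permit and gold-token grants C27 (Rule 3).
No rule produces teal-key, and it is not given. L15 would need C27 and L19 (Rule 9), but L19 is never granted. L19 would need L15 (Rule 1), but L15 is never granted.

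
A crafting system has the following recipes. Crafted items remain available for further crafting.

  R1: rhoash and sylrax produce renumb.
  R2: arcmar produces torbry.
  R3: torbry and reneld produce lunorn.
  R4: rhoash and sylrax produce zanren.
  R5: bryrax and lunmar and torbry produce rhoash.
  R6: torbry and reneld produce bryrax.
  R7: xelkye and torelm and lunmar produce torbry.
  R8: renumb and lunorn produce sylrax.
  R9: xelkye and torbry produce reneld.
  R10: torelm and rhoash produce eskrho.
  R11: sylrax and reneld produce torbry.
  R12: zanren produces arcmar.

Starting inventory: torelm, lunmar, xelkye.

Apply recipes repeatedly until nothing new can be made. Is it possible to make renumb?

renumb would need rhoash and sylrax (R1), but sylrax is never obtained.

No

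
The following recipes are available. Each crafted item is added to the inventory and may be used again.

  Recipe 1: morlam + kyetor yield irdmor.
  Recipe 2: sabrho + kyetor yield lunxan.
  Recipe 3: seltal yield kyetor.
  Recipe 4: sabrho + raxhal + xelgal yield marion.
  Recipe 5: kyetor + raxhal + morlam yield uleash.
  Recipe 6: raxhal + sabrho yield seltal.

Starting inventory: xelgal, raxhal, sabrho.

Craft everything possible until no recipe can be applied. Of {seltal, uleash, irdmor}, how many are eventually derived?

1

raxhal + sabrho → seltal (Recipe 6).
seltal: reached.
uleash would need kyetor, raxhal, and morlam (Recipe 5), but morlam is never obtained.
irdmor would need morlam and kyetor (Recipe 1), but morlam is never obtained.
Reached: seltal — 1 of the 3.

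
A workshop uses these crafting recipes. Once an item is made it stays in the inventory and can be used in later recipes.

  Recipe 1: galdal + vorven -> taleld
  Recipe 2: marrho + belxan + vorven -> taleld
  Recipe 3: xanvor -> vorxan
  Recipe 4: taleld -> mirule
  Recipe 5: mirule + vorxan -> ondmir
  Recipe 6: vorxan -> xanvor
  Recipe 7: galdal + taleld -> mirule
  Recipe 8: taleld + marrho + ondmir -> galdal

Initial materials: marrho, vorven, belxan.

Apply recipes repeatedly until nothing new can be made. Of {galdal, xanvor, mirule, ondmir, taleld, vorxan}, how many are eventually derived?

2

Using Recipe 2, marrho, belxan, and vorven make taleld.
Using Recipe 4, taleld makes mirule.
galdal would need taleld, marrho, and ondmir (Recipe 8), but ondmir is never obtained.
xanvor would need vorxan (Recipe 6), but vorxan is never obtained.
mirule: reached.
ondmir would need mirule and vorxan (Recipe 5), but vorxan is never obtained.
taleld: reached.
vorxan would need xanvor (Recipe 3), but xanvor is never obtained.
Reached: mirule and taleld — 2 of the 6.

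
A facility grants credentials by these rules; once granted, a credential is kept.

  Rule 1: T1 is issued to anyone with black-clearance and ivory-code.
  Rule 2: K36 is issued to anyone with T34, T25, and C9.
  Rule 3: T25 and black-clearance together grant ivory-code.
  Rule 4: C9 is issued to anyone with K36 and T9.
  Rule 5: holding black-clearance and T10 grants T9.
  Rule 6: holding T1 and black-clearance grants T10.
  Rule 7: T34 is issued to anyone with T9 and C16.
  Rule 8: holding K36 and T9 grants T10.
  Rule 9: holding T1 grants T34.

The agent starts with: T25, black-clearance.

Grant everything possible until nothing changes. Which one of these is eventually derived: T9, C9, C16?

Holding T25 and black-clearance grants ivory-code (Rule 3).
Holding black-clearance and ivory-code grants T1 (Rule 1).
Holding T1 and black-clearance grants T10 (Rule 6).
Holding black-clearance and T10 grants T9 (Rule 5).
C9 would need K36 and T9 (Rule 4), but K36 is never granted. No rule produces C16, and it is not given.

T9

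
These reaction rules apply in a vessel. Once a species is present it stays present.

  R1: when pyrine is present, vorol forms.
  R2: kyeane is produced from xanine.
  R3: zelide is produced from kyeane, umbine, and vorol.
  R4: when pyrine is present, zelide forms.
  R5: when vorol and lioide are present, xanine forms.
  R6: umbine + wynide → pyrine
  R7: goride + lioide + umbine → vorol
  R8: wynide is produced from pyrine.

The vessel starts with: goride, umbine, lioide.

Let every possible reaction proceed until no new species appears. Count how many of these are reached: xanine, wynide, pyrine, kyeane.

goride, lioide, and umbine present → vorol forms (R7).
vorol and lioide present → xanine forms (R5).
xanine present → kyeane forms (R2).
xanine: reached.
wynide would need pyrine (R8), but pyrine never forms.
pyrine would need umbine and wynide (R6), but wynide never forms.
kyeane: reached.
Reached: xanine and kyeane — 2 of the 4.

2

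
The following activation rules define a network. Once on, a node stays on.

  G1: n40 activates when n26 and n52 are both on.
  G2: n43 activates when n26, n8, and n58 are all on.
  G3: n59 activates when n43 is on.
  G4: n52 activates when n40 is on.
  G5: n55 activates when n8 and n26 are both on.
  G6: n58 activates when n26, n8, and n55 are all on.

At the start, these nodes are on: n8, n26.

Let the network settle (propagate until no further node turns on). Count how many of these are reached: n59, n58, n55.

3

n8 and n26 are on, so n55 activates (G5).
n26, n8, and n55 are on, so n58 activates (G6).
n26, n8, and n58 are on, so n43 activates (G2).
n43 is on, so n59 activates (G3).
n59: reached.
n58: reached.
n55: reached.
All 3 are reached.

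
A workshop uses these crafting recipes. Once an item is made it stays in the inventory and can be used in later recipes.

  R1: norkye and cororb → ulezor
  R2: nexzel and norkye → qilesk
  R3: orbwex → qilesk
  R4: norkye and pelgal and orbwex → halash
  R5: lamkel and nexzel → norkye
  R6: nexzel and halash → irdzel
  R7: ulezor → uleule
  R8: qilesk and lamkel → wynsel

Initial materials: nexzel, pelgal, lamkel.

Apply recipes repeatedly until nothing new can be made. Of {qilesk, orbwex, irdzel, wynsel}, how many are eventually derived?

2

Using R5, lamkel and nexzel make norkye.
Using R2, nexzel and norkye make qilesk.
qilesk and lamkel → wynsel (R8).
qilesk: reached.
No rule produces orbwex, and it is not given.
irdzel would need nexzel and halash (R6), but halash is never obtained.
wynsel: reached.
Reached: qilesk and wynsel — 2 of the 4.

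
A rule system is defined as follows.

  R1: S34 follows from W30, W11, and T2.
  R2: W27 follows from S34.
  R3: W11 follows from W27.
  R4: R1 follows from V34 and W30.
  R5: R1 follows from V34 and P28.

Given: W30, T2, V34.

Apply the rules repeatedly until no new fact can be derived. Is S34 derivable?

No

S34 would need W30, W11, and T2 (R1), but W11 is never established.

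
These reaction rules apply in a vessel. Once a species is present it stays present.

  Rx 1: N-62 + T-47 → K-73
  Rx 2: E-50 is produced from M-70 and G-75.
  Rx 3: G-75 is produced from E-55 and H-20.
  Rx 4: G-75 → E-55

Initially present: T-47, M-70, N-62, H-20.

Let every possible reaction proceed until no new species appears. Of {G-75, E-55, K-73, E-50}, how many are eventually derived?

1

N-62 and T-47 present → K-73 forms (Rx 1).
G-75 would need E-55 and H-20 (Rx 3), but E-55 never forms.
E-55 would need G-75 (Rx 4), but G-75 never forms.
K-73: reached.
E-50 would need M-70 and G-75 (Rx 2), but G-75 never forms.
Reached: K-73 — 1 of the 4.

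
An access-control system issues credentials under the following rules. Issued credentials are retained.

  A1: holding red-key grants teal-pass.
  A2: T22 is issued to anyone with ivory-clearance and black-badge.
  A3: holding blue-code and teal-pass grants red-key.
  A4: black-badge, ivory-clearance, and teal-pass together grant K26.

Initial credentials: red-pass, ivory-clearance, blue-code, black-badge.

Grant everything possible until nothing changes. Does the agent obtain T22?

Yes

Holding ivory-clearance and black-badge grants T22 (A2).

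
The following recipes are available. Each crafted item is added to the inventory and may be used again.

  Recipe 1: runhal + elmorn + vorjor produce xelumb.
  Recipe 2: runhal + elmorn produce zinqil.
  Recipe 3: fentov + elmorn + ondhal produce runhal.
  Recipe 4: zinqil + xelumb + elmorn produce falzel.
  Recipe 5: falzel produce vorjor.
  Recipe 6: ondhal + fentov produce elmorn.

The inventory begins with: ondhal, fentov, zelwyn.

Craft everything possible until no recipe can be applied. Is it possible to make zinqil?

Yes

Using Recipe 6, ondhal and fentov make elmorn.
fentov + elmorn + ondhal → runhal (Recipe 3).
runhal + elmorn → zinqil (Recipe 2).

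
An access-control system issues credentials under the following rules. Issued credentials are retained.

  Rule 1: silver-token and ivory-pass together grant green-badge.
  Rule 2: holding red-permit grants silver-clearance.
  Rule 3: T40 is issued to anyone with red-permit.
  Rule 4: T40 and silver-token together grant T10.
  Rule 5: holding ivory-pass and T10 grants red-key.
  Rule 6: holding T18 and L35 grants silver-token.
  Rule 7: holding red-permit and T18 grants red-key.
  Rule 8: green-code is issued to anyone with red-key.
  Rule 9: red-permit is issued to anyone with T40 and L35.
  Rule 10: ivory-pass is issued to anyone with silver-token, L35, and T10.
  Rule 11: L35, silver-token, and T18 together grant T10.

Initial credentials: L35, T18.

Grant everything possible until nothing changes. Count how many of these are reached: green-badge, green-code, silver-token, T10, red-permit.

Holding T18 and L35 grants silver-token (Rule 6).
Holding L35, silver-token, and T18 grants T10 (Rule 11).
Holding silver-token, L35, and T10 grants ivory-pass (Rule 10).
Holding ivory-pass and T10 grants red-key (Rule 5).
Holding silver-token and ivory-pass grants green-badge (Rule 1).
Holding red-key grants green-code (Rule 8).
green-badge: reached.
green-code: reached.
silver-token: reached.
T10: reached.
red-permit would need T40 and L35 (Rule 9), but T40 is never granted.
Reached: green-badge, green-code, silver-token, and T10 — 4 of the 5.

4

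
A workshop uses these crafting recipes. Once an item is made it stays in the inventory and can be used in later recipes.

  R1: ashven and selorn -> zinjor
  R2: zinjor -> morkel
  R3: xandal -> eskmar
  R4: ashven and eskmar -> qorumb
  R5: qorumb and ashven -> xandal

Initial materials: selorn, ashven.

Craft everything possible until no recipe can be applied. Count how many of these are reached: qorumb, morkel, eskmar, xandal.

1

Using R1, ashven and selorn make zinjor.
Using R2, zinjor makes morkel.
qorumb would need ashven and eskmar (R4), but eskmar is never obtained.
morkel: reached.
eskmar would need xandal (R3), but xandal is never obtained.
xandal would need qorumb and ashven (R5), but qorumb is never obtained.
Reached: morkel — 1 of the 4.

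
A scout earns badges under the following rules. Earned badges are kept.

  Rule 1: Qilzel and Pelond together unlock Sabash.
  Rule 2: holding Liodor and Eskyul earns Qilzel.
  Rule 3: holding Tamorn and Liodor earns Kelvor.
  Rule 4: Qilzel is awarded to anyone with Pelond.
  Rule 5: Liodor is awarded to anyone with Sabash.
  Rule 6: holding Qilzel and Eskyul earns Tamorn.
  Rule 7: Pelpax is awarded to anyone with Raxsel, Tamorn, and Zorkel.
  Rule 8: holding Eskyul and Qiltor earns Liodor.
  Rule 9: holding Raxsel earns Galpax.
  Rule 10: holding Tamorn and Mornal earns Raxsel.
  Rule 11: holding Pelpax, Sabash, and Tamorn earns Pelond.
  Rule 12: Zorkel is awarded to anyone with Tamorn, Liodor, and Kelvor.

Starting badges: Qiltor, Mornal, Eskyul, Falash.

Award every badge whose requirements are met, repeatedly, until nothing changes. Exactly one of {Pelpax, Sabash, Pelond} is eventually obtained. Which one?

Pelpax

With Eskyul and Qiltor, Liodor is earned (Rule 8).
With Liodor and Eskyul, Qilzel is earned (Rule 2).
With Qilzel and Eskyul, Tamorn is earned (Rule 6).
With Tamorn and Liodor, Kelvor is earned (Rule 3).
With Tamorn and Mornal, Raxsel is earned (Rule 10).
With Tamorn, Liodor, and Kelvor, Zorkel is earned (Rule 12).
With Raxsel, Tamorn, and Zorkel, Pelpax is earned (Rule 7).
Sabash would need Qilzel and Pelond (Rule 1), but Pelond is never earned. Pelond would need Pelpax, Sabash, and Tamorn (Rule 11), but Sabash is never earned.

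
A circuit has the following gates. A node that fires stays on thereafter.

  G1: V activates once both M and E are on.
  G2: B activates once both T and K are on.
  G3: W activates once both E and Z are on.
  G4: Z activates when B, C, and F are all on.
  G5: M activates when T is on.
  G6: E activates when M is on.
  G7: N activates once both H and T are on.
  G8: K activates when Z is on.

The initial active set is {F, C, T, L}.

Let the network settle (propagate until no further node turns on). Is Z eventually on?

No

Z would need B, C, and F (G4), but B never turns on.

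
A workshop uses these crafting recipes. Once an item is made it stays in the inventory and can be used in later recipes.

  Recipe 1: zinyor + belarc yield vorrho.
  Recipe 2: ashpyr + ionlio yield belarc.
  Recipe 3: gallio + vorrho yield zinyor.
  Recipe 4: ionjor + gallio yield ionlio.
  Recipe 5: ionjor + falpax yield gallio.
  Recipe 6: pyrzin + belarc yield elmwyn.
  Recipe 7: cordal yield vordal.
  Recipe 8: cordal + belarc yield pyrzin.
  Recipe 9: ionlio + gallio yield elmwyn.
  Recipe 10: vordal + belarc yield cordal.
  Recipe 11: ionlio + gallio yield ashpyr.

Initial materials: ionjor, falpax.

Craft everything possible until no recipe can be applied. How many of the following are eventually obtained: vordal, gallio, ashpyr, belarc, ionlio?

4

ionjor + falpax → gallio (Recipe 5).
Using Recipe 4, ionjor and gallio make ionlio.
Using Recipe 11, ionlio and gallio make ashpyr.
ashpyr + ionlio → belarc (Recipe 2).
vordal would need cordal (Recipe 7), but cordal is never obtained.
gallio: reached.
ashpyr: reached.
belarc: reached.
ionlio: reached.
Reached: gallio, ashpyr, belarc, and ionlio — 4 of the 5.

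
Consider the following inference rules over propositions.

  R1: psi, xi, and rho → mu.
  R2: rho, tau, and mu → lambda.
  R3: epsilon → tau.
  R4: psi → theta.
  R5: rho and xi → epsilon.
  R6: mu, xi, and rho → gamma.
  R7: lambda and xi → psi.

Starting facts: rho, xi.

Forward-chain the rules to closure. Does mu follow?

mu would need psi, xi, and rho (R1), but psi is never established.

No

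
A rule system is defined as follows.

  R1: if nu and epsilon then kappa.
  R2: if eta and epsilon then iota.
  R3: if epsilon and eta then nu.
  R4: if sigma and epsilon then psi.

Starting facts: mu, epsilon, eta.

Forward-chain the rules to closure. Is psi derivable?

No

psi would need sigma and epsilon (R4), but sigma is never established.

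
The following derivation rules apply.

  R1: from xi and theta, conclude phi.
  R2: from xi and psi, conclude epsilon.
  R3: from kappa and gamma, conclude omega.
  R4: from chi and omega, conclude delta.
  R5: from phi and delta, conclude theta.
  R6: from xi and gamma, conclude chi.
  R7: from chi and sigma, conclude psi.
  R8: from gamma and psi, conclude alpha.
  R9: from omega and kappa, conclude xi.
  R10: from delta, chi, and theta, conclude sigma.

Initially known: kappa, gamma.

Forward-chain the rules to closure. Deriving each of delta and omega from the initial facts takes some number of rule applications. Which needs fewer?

omega

omega: From kappa and gamma, R3 gives omega. [1 rule application]
delta: kappa and gamma hold, so omega follows (R3). From omega and kappa, R9 gives xi. From xi and gamma, R6 gives chi. From chi and omega, R4 gives delta. [4 rule applications]
omega needs fewer.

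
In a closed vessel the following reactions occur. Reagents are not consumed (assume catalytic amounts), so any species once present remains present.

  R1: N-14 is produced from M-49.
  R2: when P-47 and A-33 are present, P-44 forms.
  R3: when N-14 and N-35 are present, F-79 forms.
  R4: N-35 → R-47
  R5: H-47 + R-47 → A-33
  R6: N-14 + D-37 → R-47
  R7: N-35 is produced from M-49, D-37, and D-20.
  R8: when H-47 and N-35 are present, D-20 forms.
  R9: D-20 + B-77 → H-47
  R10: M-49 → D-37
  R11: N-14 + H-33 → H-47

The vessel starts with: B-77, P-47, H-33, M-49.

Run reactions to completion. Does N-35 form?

No

N-35 would need M-49, D-37, and D-20 (R7), but D-20 never forms.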